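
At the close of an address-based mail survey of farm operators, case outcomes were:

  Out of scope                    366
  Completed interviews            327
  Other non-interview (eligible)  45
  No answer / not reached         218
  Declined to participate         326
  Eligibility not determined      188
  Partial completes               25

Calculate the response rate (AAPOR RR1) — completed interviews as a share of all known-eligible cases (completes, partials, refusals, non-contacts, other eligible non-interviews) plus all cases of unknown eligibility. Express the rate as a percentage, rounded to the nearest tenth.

Num: 327
Denominator: 327 + 25 + 326 + 218 + 45 + 188 = 1129
RR1 = 327 / 1129 = 0.2896

29.0%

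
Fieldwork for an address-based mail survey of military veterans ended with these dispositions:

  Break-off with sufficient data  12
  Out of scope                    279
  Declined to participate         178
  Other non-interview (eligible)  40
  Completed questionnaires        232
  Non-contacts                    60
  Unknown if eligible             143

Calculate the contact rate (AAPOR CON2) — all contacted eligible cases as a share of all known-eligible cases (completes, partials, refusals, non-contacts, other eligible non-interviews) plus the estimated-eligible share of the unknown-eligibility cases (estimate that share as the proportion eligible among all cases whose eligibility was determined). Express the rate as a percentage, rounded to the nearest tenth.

75.1%

Numerator: 232 + 12 + 178 + 40 = 462
Known eligible: 232 + 12 + 178 + 60 + 40 = 522
e = 522 / (522 + 279) = 522 / 801 = 0.6517
Estimated eligible among unknowns: 0.6517 × 143 = 93.19
Base: 522 + 93.19 = 615.19
CON2 = 462 / 615.19 = 0.7510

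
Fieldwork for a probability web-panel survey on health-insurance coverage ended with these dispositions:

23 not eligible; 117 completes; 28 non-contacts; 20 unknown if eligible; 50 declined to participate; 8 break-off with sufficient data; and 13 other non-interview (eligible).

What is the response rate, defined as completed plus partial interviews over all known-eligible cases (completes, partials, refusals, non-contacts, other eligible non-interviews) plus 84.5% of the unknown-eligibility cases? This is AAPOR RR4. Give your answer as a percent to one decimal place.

53.7%

Num = 117 + 8 = 125
Determined eligible = 117 + 8 + 50 + 28 + 13 = 216
Eligible share of unknowns = 0.8450 × 20 = 16.90
Denom = 216 + 16.90 = 232.90
RR4 = 125 / 232.90 = 0.5367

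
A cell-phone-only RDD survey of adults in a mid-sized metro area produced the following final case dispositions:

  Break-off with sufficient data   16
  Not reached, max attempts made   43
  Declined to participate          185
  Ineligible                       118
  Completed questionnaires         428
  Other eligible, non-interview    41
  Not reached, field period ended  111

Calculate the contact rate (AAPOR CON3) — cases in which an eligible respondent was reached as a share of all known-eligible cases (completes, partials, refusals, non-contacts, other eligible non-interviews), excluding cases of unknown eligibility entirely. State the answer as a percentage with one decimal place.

Non-contacts = 111 + 43 = 154
Numerator → 428 + 16 + 185 + 41 = 670
Denominator → 428 + 16 + 185 + 154 + 41 = 824
CON3 = 670 / 824 = 0.8131

81.3%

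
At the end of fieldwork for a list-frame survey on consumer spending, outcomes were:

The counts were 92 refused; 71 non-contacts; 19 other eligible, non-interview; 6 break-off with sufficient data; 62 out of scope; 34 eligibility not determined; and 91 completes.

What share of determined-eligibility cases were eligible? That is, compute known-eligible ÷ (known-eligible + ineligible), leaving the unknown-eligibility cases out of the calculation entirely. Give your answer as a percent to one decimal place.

Known eligible = 91 + 6 + 92 + 71 + 19 = 279
e = 279 / (279 + 62) = 279 / 341 = 0.8182

81.8%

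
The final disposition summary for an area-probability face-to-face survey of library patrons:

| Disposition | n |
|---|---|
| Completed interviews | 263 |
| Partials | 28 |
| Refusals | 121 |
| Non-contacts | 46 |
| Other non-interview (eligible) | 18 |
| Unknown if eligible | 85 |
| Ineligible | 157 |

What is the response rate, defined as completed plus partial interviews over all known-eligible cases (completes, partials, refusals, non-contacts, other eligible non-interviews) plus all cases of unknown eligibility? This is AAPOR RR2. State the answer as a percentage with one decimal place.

51.9%

Numerator = 263 + 28 = 291
Denominator = 263 + 28 + 121 + 46 + 18 + 85 = 561
RR2 = 291 / 561 = 0.5187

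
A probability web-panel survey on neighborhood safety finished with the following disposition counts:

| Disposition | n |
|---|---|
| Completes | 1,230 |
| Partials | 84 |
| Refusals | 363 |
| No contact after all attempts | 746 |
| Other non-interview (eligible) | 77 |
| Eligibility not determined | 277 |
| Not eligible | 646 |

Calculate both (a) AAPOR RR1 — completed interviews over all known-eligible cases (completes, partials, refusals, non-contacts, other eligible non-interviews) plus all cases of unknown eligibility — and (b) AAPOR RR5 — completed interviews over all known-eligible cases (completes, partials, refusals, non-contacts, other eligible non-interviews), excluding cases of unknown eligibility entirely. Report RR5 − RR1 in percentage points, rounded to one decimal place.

Num → 1230
Base → 1230 + 84 + 363 + 746 + 77 + 277 = 2777
RR1 = 1230 / 2777 = 0.4429
Base → 1230 + 84 + 363 + 746 + 77 = 2500
RR5 = 1230 / 2500 = 0.4920
Difference = 49.20 − 44.29 = 4.91 percentage points

4.9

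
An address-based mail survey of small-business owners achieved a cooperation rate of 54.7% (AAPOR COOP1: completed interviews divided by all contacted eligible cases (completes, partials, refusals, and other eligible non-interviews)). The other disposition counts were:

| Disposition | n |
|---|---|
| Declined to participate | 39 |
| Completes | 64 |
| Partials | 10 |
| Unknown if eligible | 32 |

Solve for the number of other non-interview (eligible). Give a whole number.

COOP1 = 64 / D = 0.547
D = 64 / 0.547 = 117.0
Rest of base = 113
other non-interview (eligible) = 117.0 − 113 ≈ 4

4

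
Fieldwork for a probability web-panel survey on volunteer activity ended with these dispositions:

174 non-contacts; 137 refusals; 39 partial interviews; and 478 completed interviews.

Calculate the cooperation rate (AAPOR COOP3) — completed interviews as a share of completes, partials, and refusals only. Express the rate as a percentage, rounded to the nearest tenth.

73.1%

Num = 478
Denominator = 478 + 39 + 137 = 654
COOP3 = 478 / 654 = 0.7309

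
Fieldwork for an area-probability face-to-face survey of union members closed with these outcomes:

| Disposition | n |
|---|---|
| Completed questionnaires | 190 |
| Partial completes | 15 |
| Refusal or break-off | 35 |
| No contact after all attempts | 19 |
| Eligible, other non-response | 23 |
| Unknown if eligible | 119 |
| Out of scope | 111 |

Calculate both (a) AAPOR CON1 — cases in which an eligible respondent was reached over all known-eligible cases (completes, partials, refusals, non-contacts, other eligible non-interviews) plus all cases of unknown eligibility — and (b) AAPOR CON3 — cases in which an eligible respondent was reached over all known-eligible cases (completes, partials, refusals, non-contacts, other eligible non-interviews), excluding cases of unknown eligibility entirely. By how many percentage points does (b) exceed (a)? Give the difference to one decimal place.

Top = 190 + 15 + 35 + 23 = 263
Denom = 190 + 15 + 35 + 19 + 23 + 119 = 401
CON1 = 263 / 401 = 0.6559
Denom = 190 + 15 + 35 + 19 + 23 = 282
CON3 = 263 / 282 = 0.9326
Difference = 93.26 − 65.59 = 27.67 percentage points

27.7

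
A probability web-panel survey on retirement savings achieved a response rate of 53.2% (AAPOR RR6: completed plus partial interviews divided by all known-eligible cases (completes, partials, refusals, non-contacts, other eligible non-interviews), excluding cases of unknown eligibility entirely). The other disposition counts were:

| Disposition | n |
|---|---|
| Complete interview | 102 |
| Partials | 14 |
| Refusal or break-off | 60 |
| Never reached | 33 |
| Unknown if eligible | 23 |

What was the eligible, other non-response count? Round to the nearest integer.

Num → 102 + 14 = 116
RR6 = 116 / D = 0.532
D = 116 / 0.532 = 218.0
Rest of base = 209
eligible, other non-response = 218.0 − 209 ≈ 9

9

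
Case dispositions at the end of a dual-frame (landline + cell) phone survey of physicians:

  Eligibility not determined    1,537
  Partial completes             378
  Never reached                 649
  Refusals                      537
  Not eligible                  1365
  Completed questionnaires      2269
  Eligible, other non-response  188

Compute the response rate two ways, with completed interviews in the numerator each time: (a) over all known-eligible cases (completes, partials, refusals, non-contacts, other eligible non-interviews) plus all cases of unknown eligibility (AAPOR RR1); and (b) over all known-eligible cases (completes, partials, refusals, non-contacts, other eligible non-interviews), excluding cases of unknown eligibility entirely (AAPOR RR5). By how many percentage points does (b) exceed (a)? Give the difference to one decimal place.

15.6

Numerator = 2269
Denominator = 2269 + 378 + 537 + 649 + 188 + 1537 = 5558
RR1 = 2269 / 5558 = 0.4082
Denominator = 2269 + 378 + 537 + 649 + 188 = 4021
RR5 = 2269 / 4021 = 0.5643
Difference = 56.43 − 40.82 = 15.61 percentage points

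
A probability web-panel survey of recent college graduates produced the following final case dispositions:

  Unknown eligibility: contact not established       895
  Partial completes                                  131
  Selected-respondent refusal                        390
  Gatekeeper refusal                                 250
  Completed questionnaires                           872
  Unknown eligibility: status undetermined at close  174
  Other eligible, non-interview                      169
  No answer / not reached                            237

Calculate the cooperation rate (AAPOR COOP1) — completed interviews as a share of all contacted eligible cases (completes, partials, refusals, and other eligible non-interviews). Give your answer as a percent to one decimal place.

48.1%

Refused = 250 + 390 = 640
Unknown eligibility = 895 + 174 = 1069
Numerator → 872
Denominator → 872 + 131 + 640 + 169 = 1812
COOP1 = 872 / 1812 = 0.4812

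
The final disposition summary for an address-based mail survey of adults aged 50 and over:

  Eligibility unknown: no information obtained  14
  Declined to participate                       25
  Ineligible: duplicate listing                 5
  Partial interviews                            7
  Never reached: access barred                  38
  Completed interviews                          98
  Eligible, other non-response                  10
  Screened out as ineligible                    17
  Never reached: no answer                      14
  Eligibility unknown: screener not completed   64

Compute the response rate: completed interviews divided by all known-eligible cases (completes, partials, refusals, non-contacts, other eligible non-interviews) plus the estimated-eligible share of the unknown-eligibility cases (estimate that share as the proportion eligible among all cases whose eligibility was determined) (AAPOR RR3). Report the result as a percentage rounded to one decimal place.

37.4%

No answer / not reached = 14 + 38 = 52
Undetermined eligibility = 64 + 14 = 78
Ineligible = 17 + 5 = 22
Top → 98
Determined eligible → 98 + 7 + 25 + 52 + 10 = 192
e = 192 / (192 + 22) = 192 / 214 = 0.8972
e × U → 0.8972 × 78 = 69.98
Base → 192 + 69.98 = 261.98
RR3 = 98 / 261.98 = 0.3741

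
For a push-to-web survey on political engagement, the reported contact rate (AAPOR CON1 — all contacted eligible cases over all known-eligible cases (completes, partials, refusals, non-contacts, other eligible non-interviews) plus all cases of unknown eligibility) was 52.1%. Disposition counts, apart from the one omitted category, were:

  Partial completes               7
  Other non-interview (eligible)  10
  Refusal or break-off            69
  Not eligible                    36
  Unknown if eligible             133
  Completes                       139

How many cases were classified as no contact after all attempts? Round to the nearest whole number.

74

Num: 139 + 7 + 69 + 10 = 225
CON1 = 225 / D = 0.521
D = 225 / 0.521 = 431.9
Other denominator terms total 358
no contact after all attempts = 431.9 − 358 ≈ 74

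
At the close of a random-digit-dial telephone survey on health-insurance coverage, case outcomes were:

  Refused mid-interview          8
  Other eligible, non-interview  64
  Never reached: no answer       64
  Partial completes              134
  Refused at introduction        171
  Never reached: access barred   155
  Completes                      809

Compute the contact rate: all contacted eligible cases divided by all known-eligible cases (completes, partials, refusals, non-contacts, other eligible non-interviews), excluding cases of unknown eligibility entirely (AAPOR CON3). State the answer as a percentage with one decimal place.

84.4%

Refusal or break-off = 171 + 8 = 179
Non-contacts = 64 + 155 = 219
Top = 809 + 134 + 179 + 64 = 1186
Denominator = 809 + 134 + 179 + 219 + 64 = 1405
CON3 = 1186 / 1405 = 0.8441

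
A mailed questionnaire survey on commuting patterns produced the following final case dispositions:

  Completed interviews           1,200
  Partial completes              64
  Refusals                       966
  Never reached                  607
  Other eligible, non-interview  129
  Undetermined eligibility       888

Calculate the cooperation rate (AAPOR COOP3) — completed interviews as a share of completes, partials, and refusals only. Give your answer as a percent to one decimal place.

53.8%

Numerator = 1200
Base = 1200 + 64 + 966 = 2230
COOP3 = 1200 / 2230 = 0.5381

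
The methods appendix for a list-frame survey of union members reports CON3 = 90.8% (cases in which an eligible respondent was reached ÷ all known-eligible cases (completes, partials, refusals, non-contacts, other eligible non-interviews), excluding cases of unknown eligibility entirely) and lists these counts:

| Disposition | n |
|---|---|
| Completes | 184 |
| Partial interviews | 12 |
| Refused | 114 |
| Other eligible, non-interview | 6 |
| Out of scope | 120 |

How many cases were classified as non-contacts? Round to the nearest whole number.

32

Num = 184 + 12 + 114 + 6 = 316
CON3 = 316 / D = 0.908
D = 316 / 0.908 = 348.0
Rest of base = 316
non-contacts = 348.0 − 316 ≈ 32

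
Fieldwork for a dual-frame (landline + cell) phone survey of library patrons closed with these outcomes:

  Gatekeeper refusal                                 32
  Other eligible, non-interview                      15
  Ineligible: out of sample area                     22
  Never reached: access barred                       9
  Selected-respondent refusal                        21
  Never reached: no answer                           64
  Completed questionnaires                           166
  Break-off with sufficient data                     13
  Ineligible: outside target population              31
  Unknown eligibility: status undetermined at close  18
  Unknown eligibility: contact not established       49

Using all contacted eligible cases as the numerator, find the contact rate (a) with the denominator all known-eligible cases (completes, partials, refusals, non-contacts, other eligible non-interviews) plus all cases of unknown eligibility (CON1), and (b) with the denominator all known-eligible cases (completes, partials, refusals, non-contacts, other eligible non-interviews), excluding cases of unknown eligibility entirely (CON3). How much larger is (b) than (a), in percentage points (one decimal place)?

Declined to participate = 32 + 21 = 53
Never reached = 64 + 9 = 73
Unknown if eligible = 49 + 18 = 67
Ineligible = 31 + 22 = 53
Top: 166 + 13 + 53 + 15 = 247
Base: 166 + 13 + 53 + 73 + 15 + 67 = 387
CON1 = 247 / 387 = 0.6382
Base: 166 + 13 + 53 + 73 + 15 = 320
CON3 = 247 / 320 = 0.7719
Difference = 77.19 − 63.82 = 13.37 percentage points

13.4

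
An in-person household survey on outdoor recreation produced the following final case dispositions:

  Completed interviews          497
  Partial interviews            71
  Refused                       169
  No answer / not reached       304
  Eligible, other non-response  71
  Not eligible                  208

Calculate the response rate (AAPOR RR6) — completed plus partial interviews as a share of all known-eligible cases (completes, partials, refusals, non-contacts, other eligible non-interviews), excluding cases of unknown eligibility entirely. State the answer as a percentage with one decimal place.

51.1%

Numerator: 497 + 71 = 568
Denominator: 497 + 71 + 169 + 304 + 71 = 1112
RR6 = 568 / 1112 = 0.5108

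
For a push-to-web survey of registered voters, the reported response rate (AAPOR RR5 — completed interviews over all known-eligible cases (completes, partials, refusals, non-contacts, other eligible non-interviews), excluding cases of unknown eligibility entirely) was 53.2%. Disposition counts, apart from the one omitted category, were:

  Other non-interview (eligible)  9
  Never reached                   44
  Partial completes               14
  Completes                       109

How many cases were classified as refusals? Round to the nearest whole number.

29

RR5 = 109 / D = 0.532
D = 109 / 0.532 = 204.9
Remaining denominator categories sum to 176
refusals = 204.9 − 176 ≈ 29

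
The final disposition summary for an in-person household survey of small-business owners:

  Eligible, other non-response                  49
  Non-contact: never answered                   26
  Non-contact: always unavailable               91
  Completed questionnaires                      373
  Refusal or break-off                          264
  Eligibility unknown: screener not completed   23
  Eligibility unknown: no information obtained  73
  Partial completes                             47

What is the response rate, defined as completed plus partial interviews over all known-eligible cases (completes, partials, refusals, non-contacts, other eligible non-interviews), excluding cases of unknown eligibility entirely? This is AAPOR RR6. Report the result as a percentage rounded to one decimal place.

49.4%

No answer / not reached = 26 + 91 = 117
Eligibility not determined = 23 + 73 = 96
Top → 373 + 47 = 420
Base → 373 + 47 + 264 + 117 + 49 = 850
RR6 = 420 / 850 = 0.4941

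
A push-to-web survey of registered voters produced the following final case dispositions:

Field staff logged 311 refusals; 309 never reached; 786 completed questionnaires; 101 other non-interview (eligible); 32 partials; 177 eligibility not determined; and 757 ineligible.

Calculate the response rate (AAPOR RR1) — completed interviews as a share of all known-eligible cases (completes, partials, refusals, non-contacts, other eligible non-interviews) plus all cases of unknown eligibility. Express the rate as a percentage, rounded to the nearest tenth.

45.8%

Numerator: 786
Denominator: 786 + 32 + 311 + 309 + 101 + 177 = 1716
RR1 = 786 / 1716 = 0.4580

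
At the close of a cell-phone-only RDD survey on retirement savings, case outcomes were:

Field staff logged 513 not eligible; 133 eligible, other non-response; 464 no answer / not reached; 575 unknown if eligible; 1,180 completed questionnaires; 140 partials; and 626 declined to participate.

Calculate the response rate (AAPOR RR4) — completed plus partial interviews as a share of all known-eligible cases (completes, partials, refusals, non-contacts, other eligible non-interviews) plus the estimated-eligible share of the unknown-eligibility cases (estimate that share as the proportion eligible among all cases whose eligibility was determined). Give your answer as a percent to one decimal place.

Top = 1180 + 140 = 1320
Determined eligible = 1180 + 140 + 626 + 464 + 133 = 2543
e = 2543 / (2543 + 513) = 2543 / 3056 = 0.8321
Estimated eligible among unknowns = 0.8321 × 575 = 478.46
Denom = 2543 + 478.46 = 3021.46
RR4 = 1320 / 3021.46 = 0.4369

43.7%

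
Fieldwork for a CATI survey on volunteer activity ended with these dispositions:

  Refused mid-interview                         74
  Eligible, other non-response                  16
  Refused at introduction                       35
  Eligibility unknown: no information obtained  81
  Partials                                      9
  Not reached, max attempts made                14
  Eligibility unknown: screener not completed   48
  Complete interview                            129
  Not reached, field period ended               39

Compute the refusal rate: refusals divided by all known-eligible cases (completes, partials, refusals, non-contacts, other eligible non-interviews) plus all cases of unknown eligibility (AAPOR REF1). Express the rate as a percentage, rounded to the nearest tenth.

Refusal or break-off = 35 + 74 = 109
No contact after all attempts = 39 + 14 = 53
Eligibility not determined = 48 + 81 = 129
Top: 109
Denominator: 129 + 9 + 109 + 53 + 16 + 129 = 445
REF1 = 109 / 445 = 0.2449

24.5%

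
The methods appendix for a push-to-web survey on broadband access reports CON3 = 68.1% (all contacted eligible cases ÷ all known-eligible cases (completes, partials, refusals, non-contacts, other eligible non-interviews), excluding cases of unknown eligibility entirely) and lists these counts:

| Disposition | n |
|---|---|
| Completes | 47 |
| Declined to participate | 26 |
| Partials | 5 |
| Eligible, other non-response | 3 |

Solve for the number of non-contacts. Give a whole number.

38

Numerator = 47 + 5 + 26 + 3 = 81
CON3 = 81 / D = 0.681
D = 81 / 0.681 = 118.9
Other denominator terms total 81
non-contacts = 118.9 − 81 ≈ 38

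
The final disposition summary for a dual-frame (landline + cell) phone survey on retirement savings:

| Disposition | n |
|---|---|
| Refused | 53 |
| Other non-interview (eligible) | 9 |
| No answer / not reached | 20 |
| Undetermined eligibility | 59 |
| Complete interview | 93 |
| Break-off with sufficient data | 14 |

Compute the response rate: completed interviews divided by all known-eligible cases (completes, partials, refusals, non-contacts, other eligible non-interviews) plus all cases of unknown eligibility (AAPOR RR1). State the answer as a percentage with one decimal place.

Num: 93
Denom: 93 + 14 + 53 + 20 + 9 + 59 = 248
RR1 = 93 / 248 = 0.3750

37.5%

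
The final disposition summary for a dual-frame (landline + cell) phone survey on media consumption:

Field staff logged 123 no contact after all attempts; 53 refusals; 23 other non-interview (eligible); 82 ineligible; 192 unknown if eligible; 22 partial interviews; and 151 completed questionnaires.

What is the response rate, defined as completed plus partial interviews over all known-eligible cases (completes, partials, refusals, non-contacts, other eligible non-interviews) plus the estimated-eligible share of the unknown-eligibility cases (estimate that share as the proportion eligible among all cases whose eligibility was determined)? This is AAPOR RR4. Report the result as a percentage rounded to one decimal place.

32.7%

Numerator: 151 + 22 = 173
Known eligible: 151 + 22 + 53 + 123 + 23 = 372
e = 372 / (372 + 82) = 372 / 454 = 0.8194
Estimated eligible among unknowns: 0.8194 × 192 = 157.32
Base: 372 + 157.32 = 529.32
RR4 = 173 / 529.32 = 0.3268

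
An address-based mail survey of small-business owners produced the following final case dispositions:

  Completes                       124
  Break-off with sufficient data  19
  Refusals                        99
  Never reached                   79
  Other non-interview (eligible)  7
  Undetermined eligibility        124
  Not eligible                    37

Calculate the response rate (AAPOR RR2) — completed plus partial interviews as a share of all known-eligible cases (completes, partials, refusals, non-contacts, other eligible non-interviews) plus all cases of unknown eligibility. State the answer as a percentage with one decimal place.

Top: 124 + 19 = 143
Denom: 124 + 19 + 99 + 79 + 7 + 124 = 452
RR2 = 143 / 452 = 0.3164

31.6%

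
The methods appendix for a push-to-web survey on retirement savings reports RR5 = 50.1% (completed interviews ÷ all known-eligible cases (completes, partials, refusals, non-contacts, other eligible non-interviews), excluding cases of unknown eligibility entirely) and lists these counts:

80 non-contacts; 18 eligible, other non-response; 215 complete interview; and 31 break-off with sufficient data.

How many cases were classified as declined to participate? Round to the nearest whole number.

85

RR5 = 215 / D = 0.501
D = 215 / 0.501 = 429.1
Other denominator terms total 344
declined to participate = 429.1 − 344 ≈ 85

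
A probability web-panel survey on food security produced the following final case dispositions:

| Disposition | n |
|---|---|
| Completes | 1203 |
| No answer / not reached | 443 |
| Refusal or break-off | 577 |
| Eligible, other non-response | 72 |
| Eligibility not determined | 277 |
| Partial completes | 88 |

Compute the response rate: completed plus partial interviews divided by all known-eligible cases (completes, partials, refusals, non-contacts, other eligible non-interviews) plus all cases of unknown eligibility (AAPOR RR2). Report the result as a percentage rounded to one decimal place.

48.5%

Num → 1203 + 88 = 1291
Base → 1203 + 88 + 577 + 443 + 72 + 277 = 2660
RR2 = 1291 / 2660 = 0.4853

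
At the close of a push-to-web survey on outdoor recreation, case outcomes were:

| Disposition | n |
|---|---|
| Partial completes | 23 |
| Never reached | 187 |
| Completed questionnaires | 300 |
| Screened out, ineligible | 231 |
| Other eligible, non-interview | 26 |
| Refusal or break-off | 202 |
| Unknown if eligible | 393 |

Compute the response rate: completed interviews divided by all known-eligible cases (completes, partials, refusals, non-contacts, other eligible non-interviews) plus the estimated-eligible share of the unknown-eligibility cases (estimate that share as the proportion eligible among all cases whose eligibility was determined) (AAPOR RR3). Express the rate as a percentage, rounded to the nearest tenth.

Numerator: 300
Eligible (known): 300 + 23 + 202 + 187 + 26 = 738
e = 738 / (738 + 231) = 738 / 969 = 0.7616
Eligible share of unknowns: 0.7616 × 393 = 299.31
Base: 738 + 299.31 = 1037.31
RR3 = 300 / 1037.31 = 0.2892

28.9%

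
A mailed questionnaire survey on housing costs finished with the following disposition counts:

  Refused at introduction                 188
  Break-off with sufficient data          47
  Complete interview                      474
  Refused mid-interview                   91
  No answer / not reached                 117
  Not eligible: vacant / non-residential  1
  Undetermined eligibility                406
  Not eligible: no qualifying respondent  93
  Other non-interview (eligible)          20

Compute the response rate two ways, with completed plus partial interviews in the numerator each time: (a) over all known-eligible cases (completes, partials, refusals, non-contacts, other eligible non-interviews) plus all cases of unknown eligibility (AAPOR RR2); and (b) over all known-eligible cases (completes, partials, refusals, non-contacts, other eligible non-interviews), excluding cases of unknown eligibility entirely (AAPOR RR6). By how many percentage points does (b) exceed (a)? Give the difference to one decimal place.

16.8

Refused = 188 + 91 = 279
Ineligible = 93 + 1 = 94
Numerator: 474 + 47 = 521
Denom: 474 + 47 + 279 + 117 + 20 + 406 = 1343
RR2 = 521 / 1343 = 0.3879
Denom: 474 + 47 + 279 + 117 + 20 = 937
RR6 = 521 / 937 = 0.5560
Difference = 55.60 − 38.79 = 16.81 percentage points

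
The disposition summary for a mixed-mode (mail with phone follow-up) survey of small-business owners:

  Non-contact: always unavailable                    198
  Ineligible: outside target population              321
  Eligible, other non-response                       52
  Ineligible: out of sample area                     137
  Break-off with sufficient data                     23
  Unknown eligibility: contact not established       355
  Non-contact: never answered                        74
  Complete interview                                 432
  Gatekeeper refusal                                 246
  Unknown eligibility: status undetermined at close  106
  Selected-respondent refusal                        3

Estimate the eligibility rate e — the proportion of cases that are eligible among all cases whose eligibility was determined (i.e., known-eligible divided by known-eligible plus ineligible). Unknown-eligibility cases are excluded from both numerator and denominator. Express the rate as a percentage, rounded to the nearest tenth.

69.2%

Declined to participate = 246 + 3 = 249
No contact after all attempts = 74 + 198 = 272
Eligibility not determined = 355 + 106 = 461
Ineligible = 321 + 137 = 458
Determined eligible: 432 + 23 + 249 + 272 + 52 = 1028
e = 1028 / (1028 + 458) = 1028 / 1486 = 0.6918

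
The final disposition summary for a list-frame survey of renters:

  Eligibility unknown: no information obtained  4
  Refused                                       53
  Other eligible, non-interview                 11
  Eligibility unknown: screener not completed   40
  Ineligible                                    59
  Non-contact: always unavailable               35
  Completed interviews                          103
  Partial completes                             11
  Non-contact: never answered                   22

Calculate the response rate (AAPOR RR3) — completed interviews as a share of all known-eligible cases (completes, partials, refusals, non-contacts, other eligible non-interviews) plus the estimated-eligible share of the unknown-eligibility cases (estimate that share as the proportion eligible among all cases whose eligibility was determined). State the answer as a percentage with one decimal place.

Never reached = 22 + 35 = 57
Eligibility not determined = 40 + 4 = 44
Num → 103
Determined eligible → 103 + 11 + 53 + 57 + 11 = 235
e = 235 / (235 + 59) = 235 / 294 = 0.7993
Eligible share of unknowns → 0.7993 × 44 = 35.17
Denom → 235 + 35.17 = 270.17
RR3 = 103 / 270.17 = 0.3812

38.1%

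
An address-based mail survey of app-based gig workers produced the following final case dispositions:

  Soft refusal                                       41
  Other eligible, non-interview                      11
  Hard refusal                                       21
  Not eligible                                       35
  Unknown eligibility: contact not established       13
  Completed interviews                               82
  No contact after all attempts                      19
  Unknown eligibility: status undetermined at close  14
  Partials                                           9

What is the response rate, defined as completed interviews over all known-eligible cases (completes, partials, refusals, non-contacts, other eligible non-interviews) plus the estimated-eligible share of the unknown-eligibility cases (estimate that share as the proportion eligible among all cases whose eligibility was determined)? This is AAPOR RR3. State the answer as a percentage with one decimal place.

Declined to participate = 21 + 41 = 62
Unknown eligibility = 13 + 14 = 27
Numerator → 82
Eligible (known) → 82 + 9 + 62 + 19 + 11 = 183
e = 183 / (183 + 35) = 183 / 218 = 0.8394
Estimated eligible among unknowns → 0.8394 × 27 = 22.66
Denominator → 183 + 22.66 = 205.66
RR3 = 82 / 205.66 = 0.3987

39.9%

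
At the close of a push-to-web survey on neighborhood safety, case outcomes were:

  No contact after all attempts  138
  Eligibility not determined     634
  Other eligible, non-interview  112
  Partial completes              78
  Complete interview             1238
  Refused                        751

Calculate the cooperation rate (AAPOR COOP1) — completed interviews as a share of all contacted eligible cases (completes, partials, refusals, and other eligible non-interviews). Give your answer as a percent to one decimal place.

56.8%

Top = 1238
Base = 1238 + 78 + 751 + 112 = 2179
COOP1 = 1238 / 2179 = 0.5682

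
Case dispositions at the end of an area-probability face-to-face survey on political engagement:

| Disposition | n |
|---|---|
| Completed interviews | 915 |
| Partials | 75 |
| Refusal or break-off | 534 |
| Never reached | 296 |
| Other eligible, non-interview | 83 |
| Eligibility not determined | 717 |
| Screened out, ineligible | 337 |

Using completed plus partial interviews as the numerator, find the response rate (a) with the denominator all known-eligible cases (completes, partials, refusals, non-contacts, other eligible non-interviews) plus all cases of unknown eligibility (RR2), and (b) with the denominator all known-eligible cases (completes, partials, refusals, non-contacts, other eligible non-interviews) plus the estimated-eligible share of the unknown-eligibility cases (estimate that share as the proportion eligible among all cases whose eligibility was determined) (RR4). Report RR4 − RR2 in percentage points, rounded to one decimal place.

Top: 915 + 75 = 990
Denominator: 915 + 75 + 534 + 296 + 83 + 717 = 2620
RR2 = 990 / 2620 = 0.3779
Determined eligible: 915 + 75 + 534 + 296 + 83 = 1903
e = 1903 / (1903 + 337) = 1903 / 2240 = 0.8496
Eligible share of unknowns: 0.8496 × 717 = 609.16
Denominator: 1903 + 609.16 = 2512.16
RR4 = 990 / 2512.16 = 0.3941
Difference = 39.41 − 37.79 = 1.62 percentage points

1.6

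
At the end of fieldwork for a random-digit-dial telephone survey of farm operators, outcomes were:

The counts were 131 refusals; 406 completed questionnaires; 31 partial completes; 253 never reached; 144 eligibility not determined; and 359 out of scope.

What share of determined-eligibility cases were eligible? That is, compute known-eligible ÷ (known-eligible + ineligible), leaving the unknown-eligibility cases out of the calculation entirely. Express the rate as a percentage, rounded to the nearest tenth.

Determined eligible: 406 + 31 + 131 + 253 = 821
e = 821 / (821 + 359) = 821 / 1180 = 0.6958

69.6%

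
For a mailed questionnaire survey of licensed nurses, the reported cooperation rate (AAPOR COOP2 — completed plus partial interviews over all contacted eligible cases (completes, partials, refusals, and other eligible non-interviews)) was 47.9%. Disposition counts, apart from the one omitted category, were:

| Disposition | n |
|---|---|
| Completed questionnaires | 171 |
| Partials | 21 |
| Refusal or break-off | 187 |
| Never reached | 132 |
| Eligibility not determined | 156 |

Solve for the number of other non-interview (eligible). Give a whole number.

Top: 171 + 21 = 192
COOP2 = 192 / D = 0.479
D = 192 / 0.479 = 400.8
Remaining denominator categories sum to 379
other non-interview (eligible) = 400.8 − 379 ≈ 22

22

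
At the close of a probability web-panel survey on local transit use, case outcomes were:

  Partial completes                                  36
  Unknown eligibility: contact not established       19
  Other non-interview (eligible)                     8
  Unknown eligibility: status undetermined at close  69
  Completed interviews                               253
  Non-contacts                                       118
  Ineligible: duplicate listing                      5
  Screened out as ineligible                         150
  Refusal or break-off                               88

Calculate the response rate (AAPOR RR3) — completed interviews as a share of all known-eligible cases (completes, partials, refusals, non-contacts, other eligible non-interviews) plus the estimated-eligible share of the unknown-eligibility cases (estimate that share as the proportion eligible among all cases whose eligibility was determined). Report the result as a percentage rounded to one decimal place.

Undetermined eligibility = 19 + 69 = 88
Not eligible = 150 + 5 = 155
Num = 253
Eligible (known) = 253 + 36 + 88 + 118 + 8 = 503
e = 503 / (503 + 155) = 503 / 658 = 0.7644
Estimated eligible among unknowns = 0.7644 × 88 = 67.27
Denom = 503 + 67.27 = 570.27
RR3 = 253 / 570.27 = 0.4436

44.4%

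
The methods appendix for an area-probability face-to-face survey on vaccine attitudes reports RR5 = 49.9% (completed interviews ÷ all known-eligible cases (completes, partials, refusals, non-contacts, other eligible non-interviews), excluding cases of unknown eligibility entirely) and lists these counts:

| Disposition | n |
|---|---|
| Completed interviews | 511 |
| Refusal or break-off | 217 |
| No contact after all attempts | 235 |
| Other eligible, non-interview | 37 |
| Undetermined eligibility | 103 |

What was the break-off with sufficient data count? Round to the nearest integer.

RR5 = 511 / D = 0.499
D = 511 / 0.499 = 1024.0
Remaining denominator categories sum to 1000
break-off with sufficient data = 1024.0 − 1000 ≈ 24

24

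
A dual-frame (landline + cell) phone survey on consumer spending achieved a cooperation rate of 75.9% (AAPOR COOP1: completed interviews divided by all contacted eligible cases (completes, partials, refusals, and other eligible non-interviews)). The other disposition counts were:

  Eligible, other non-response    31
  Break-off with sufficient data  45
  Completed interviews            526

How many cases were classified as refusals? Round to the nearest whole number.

COOP1 = 526 / D = 0.759
D = 526 / 0.759 = 693.0
Rest of base = 602
refusals = 693.0 − 602 ≈ 91

91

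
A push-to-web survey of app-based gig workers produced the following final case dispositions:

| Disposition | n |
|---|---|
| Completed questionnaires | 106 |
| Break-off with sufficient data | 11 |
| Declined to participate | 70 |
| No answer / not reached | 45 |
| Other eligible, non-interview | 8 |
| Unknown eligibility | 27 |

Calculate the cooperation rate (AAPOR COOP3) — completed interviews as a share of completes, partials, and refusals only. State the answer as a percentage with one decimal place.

56.7%

Top → 106
Denominator → 106 + 11 + 70 = 187
COOP3 = 106 / 187 = 0.5668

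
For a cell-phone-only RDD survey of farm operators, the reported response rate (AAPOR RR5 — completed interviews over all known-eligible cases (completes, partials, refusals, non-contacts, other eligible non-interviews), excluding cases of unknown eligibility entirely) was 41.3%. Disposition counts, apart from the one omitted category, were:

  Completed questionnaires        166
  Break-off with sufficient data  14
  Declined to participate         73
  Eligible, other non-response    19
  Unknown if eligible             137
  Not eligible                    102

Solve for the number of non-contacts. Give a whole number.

130

RR5 = 166 / D = 0.413
D = 166 / 0.413 = 401.9
Other denominator terms total 272
non-contacts = 401.9 − 272 ≈ 130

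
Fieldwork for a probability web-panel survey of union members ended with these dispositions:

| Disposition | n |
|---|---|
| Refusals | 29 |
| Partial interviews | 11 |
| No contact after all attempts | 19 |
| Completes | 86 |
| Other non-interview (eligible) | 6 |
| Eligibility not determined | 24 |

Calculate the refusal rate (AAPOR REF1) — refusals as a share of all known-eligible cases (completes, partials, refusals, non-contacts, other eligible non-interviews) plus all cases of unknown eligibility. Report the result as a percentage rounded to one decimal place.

Num: 29
Denominator: 86 + 11 + 29 + 19 + 6 + 24 = 175
REF1 = 29 / 175 = 0.1657

16.6%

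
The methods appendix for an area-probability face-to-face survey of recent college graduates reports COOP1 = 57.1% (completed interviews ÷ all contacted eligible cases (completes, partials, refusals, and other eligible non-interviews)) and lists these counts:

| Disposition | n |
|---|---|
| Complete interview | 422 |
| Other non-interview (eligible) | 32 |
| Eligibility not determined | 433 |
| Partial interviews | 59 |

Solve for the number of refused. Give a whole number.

226

COOP1 = 422 / D = 0.571
D = 422 / 0.571 = 739.1
Remaining denominator categories sum to 513
refused = 739.1 − 513 ≈ 226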